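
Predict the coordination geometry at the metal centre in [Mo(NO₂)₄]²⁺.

tetrahedral

Each nitro (N-bound nitrite) is −1; balancing the +2 overall charge requires Mo(VI).
Mo sits in group 6, so the d-electron count is 6 − 6 = 0.
With 4 monodentate ligands the coordination number is 4.
A d⁰ ion has no crystal-field stabilisation preference between square planar and tetrahedral, so four ligands adopt the sterically favoured tetrahedral geometry.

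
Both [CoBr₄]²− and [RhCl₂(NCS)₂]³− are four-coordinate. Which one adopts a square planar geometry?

[RhCl₂(NCS)₂]³−

For [CoBr₄]²−: Each bromide is −1; balancing the −2 overall charge requires Co(II). Co sits in group 9, so the d-electron count is 9 − 2 = 7. For a high-spin 3d d⁷ ion with weak-field ligands the small Δₜ gives little square-planar CFSE advantage, so four ligands adopt the sterically favoured tetrahedral geometry. → tetrahedral.
For [RhCl₂(NCS)₂]³−: Each chloride is −1; each isothiocyanate is −1; balancing the −3 overall charge requires Rh(I). Rhodium is a group-9 element; Rh(I) is therefore d⁸. A 4d d⁸ ion has a large crystal-field splitting; square planar leaves the high-energy d_{x²−y²} orbital empty and maximises CFSE. → square planar.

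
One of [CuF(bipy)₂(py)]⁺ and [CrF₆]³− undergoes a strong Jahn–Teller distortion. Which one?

[CuF(bipy)₂(py)]⁺: Ligand charges: each fluoride is −1; 2,2′-bipyridine is neutral; pyridine is neutral. With an overall charge of +1 the copper centre must be in the +2 oxidation state. Group 11 minus oxidation state 2 gives a d⁹ configuration. The t₂g⁶e_g³ configuration has an unevenly filled e_g set; the Jahn–Teller theorem predicts a tetragonal distortion (typically axial elongation) to lift the degeneracy.
[CrF₆]³−: Each fluoride is −1; balancing the −3 overall charge requires Cr(III). Group 6 minus oxidation state 3 gives a d³ configuration. The d³ configuration leaves the e_g set evenly filled (or empty) — no strong Jahn–Teller driving force.

[CuF(bipy)₂(py)]⁺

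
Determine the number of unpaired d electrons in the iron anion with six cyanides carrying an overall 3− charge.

Ligand charges: each cyanide is −1. With an overall charge of −3 the iron centre must be in the +3 oxidation state.
Fe sits in group 8, so the d-electron count is 8 − 3 = 5.
The spin state decides the count: Cyanide is a strong-field ligand (high in the spectrochemical series) for a first-row metal, so the complex is low-spin.
An octahedral low-spin d⁵ ion is t₂g⁵e_g⁰, giving 1 unpaired electron.

1 unpaired electron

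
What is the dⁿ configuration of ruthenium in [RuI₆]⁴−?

d6

Summing ligand charges against the −4 overall charge gives an oxidation state of +2 for ruthenium.
Ruthenium is a group-8 element; Ru(II) is therefore d⁶.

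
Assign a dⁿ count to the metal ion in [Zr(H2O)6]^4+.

d⁰

Water is neutral; balancing the +4 overall charge requires Zr(IV).
Zr sits in group 4, so the d-electron count is 4 − 4 = 0.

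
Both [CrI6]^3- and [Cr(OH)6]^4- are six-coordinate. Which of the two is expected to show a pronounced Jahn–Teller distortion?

[CrI6]^3-: Each iodide is −1; balancing the −3 overall charge requires Cr(III). Cr sits in group 6, so the d-electron count is 6 − 3 = 3. The d³ configuration leaves the e_g set evenly filled (or empty) — no strong Jahn–Teller driving force.
[Cr(OH)6]^4-: Summing ligand charges against the −4 overall charge gives an oxidation state of +2 for chromium. Cr sits in group 6, so the d-electron count is 6 − 2 = 4. Hydroxide is a weak-field ligand for a first-row metal, so the complex is high-spin. The t₂g³e_g¹ (high-spin) configuration has an unevenly filled e_g set; the Jahn–Teller theorem predicts a tetragonal distortion (typically axial elongation) to lift the degeneracy.

[Cr(OH)6]^4-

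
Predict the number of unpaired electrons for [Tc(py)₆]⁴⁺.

3 unpaired electrons

Pyridine is neutral; balancing the +4 overall charge requires Tc(IV).
Tc sits in group 7, so the d-electron count is 7 − 4 = 3.
In an octahedral field the d³ configuration is t₂g³e_g⁰ (only one arrangement possible), giving 3 unpaired electrons.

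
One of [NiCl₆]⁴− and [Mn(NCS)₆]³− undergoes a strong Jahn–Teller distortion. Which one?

[NiCl₆]⁴−: Each chloride is −1; balancing the −4 overall charge requires Ni(II). Nickel is a group-10 element; Ni(II) is therefore d⁸. The d⁸ configuration leaves the e_g set evenly filled (or empty) — no strong Jahn–Teller driving force.
[Mn(NCS)₆]³−: Ligand charges: each isothiocyanate is −1. With an overall charge of −3 the manganese centre must be in the +3 oxidation state. Manganese is a group-7 element; Mn(III) is therefore d⁴. Isothiocyanate is a weak-field ligand for a first-row metal, so the complex is high-spin. The t₂g³e_g¹ (high-spin) configuration has an unevenly filled e_g set; the Jahn–Teller theorem predicts a tetragonal distortion (typically axial elongation) to lift the degeneracy.

[Mn(NCS)₆]³−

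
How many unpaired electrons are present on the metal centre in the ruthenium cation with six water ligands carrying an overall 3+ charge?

Water is neutral; balancing the +3 overall charge requires Ru(III).
Group 8 minus oxidation state 3 gives a d⁵ configuration.
The spin state decides the count: a 4d ion has a large Δₒ and is invariably low-spin.
An octahedral low-spin d⁵ ion is t₂g⁵e_g⁰, giving 1 unpaired electron.

1 unpaired electron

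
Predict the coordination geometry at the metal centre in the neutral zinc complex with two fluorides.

linear

Summing ligand charges against the 0 overall charge gives an oxidation state of +2 for zinc.
Zinc is a group-12 element; Zn(II) is therefore d¹⁰.
Coordination number: 2.
A d¹⁰ ion with only two ligands adopts a linear arrangement (sp hybridisation; no CFSE preference).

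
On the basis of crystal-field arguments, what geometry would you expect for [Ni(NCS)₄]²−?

Ligand charges: each isothiocyanate is −1. With an overall charge of −2 the nickel centre must be in the +2 oxidation state.
Group 10 minus oxidation state 2 gives a d⁸ configuration.
With 4 monodentate ligands the coordination number is 4.
Isothiocyanate is a weak-field ligand.
With weak-field ligands the CFSE gain from square planar is small, so a 3d d⁸ ion takes the sterically preferred tetrahedral geometry.

tetrahedral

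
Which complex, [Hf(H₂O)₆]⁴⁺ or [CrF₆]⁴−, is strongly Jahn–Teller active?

[CrF₆]⁴−

[Hf(H₂O)₆]⁴⁺: Water is neutral; balancing the +4 overall charge requires Hf(IV). Hf sits in group 4, so the d-electron count is 4 − 4 = 0. The d⁰ configuration leaves the e_g set evenly filled (or empty) — no strong Jahn–Teller driving force.
[CrF₆]⁴−: Summing ligand charges against the −4 overall charge gives an oxidation state of +2 for chromium. Chromium is a group-6 element; Cr(II) is therefore d⁴. Fluoride is a weak-field ligand for a first-row metal, so the complex is high-spin. The t₂g³e_g¹ (high-spin) configuration has an unevenly filled e_g set; the Jahn–Teller theorem predicts a tetragonal distortion (typically axial elongation) to lift the degeneracy.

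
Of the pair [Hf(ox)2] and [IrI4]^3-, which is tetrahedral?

For [Hf(ox)2]: Ligand charges: each oxalate is −2. With an overall charge of 0 the hafnium centre must be in the +4 oxidation state. Hf sits in group 4, so the d-electron count is 4 − 4 = 0. A d⁰ ion has no crystal-field stabilisation preference between square planar and tetrahedral, so four ligands adopt the sterically favoured tetrahedral geometry. → tetrahedral.
For [IrI4]^3-: Each iodide is −1; balancing the −3 overall charge requires Ir(I). Iridium is a group-9 element; Ir(I) is therefore d⁸. A 5d d⁸ ion has a large crystal-field splitting; square planar leaves the high-energy d_{x²−y²} orbital empty and maximises CFSE. → square planar.

[Hf(ox)2]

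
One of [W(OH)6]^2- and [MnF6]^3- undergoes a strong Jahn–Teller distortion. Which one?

[W(OH)6]^2-: Summing ligand charges against the −2 overall charge gives an oxidation state of +4 for tungsten. Group 6 minus oxidation state 4 gives a d² configuration. The d² configuration leaves the e_g set evenly filled (or empty) — no strong Jahn–Teller driving force.
[MnF6]^3-: Summing ligand charges against the −3 overall charge gives an oxidation state of +3 for manganese. Mn sits in group 7, so the d-electron count is 7 − 3 = 4. Fluoride is a weak-field ligand for a first-row metal, so the complex is high-spin. The t₂g³e_g¹ (high-spin) configuration has an unevenly filled e_g set; the Jahn–Teller theorem predicts a tetragonal distortion (typically axial elongation) to lift the degeneracy.

[MnF6]^3-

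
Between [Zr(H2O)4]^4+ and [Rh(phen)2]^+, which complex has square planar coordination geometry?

For [Zr(H2O)4]^4+: Ligand charges: water is neutral. With an overall charge of +4 the zirconium centre must be in the +4 oxidation state. Zirconium is a group-4 element; Zr(IV) is therefore d⁰. A d⁰ ion has no crystal-field stabilisation preference between square planar and tetrahedral, so four ligands adopt the sterically favoured tetrahedral geometry. → tetrahedral.
For [Rh(phen)2]^+: Ligand charges: 1,10-phenanthroline is neutral. With an overall charge of +1 the rhodium centre must be in the +1 oxidation state. Group 9 minus oxidation state 1 gives a d⁸ configuration. A 4d d⁸ ion has a large crystal-field splitting; square planar leaves the high-energy d_{x²−y²} orbital empty and maximises CFSE. → square planar.

[Rh(phen)2]^+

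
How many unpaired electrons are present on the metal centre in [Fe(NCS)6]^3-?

5

Summing ligand charges against the −3 overall charge gives an oxidation state of +3 for iron.
Fe sits in group 8, so the d-electron count is 8 − 3 = 5.
The spin state decides the count: Isothiocyanate is a weak-field ligand for a first-row metal, so the complex is high-spin.
An octahedral high-spin d⁵ ion is t₂g³e_g², giving 5 unpaired electrons.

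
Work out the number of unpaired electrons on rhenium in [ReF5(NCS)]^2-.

Ligand charges: each fluoride is −1; each isothiocyanate is −1. With an overall charge of −2 the rhenium centre must be in the +4 oxidation state.
Rhenium is a group-7 element; Re(IV) is therefore d³.
In an octahedral field the d³ configuration is t₂g³e_g⁰ (only one arrangement possible), giving 3 unpaired electrons.

3 unpaired electrons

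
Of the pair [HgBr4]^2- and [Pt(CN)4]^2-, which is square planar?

For [HgBr4]^2-: Ligand charges: each bromide is −1. With an overall charge of −2 the mercury centre must be in the +2 oxidation state. Group 12 minus oxidation state 2 gives a d¹⁰ configuration. A d¹⁰ ion has no crystal-field stabilisation preference between square planar and tetrahedral, so four ligands adopt the sterically favoured tetrahedral geometry. → tetrahedral.
For [Pt(CN)4]^2-: Each cyanide is −1; balancing the −2 overall charge requires Pt(II). Pt sits in group 10, so the d-electron count is 10 − 2 = 8. A 5d d⁸ ion has a large crystal-field splitting; square planar leaves the high-energy d_{x²−y²} orbital empty and maximises CFSE. → square planar.

[Pt(CN)4]^2-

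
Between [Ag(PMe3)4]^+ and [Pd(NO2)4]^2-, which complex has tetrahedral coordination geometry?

For [Ag(PMe3)4]^+: Trimethylphosphine is neutral; balancing the +1 overall charge requires Ag(I). Silver is a group-11 element; Ag(I) is therefore d¹⁰. A d¹⁰ ion has no crystal-field stabilisation preference between square planar and tetrahedral, so four ligands adopt the sterically favoured tetrahedral geometry. → tetrahedral.
For [Pd(NO2)4]^2-: Summing ligand charges against the −2 overall charge gives an oxidation state of +2 for palladium. Palladium is a group-10 element; Pd(II) is therefore d⁸. A 4d d⁸ ion has a large crystal-field splitting; square planar leaves the high-energy d_{x²−y²} orbital empty and maximises CFSE. → square planar.

[Ag(PMe3)4]^+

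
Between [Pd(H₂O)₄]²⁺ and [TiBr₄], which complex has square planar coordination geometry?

For [Pd(H₂O)₄]²⁺: Summing ligand charges against the +2 overall charge gives an oxidation state of +2 for palladium. Pd sits in group 10, so the d-electron count is 10 − 2 = 8. A 4d d⁸ ion has a large crystal-field splitting; square planar leaves the high-energy d_{x²−y²} orbital empty and maximises CFSE. → square planar.
For [TiBr₄]: Ligand charges: each bromide is −1. With an overall charge of 0 the titanium centre must be in the +4 oxidation state. Titanium is a group-4 element; Ti(IV) is therefore d⁰. A d⁰ ion has no crystal-field stabilisation preference between square planar and tetrahedral, so four ligands adopt the sterically favoured tetrahedral geometry. → tetrahedral.

[Pd(H₂O)₄]²⁺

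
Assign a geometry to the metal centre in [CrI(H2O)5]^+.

octahedral

Summing ligand charges against the +1 overall charge gives an oxidation state of +2 for chromium.
Cr sits in group 6, so the d-electron count is 6 − 2 = 4.
Coordination number: 6.
Six donors around a single metal centre give an octahedral coordination sphere.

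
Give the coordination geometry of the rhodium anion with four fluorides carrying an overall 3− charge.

square planar

Summing ligand charges against the −3 overall charge gives an oxidation state of +1 for rhodium.
Group 9 minus oxidation state 1 gives a d⁸ configuration.
With 4 monodentate ligands the coordination number is 4.
A 4d d⁸ ion has a large crystal-field splitting; square planar leaves the high-energy d_{x²−y²} orbital empty and maximises CFSE.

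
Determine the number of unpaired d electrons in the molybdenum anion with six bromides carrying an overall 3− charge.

Summing ligand charges against the −3 overall charge gives an oxidation state of +3 for molybdenum.
Mo sits in group 6, so the d-electron count is 6 − 3 = 3.
In an octahedral field the d³ configuration is t₂g³e_g⁰ (only one arrangement possible), giving 3 unpaired electrons.

3 unpaired electrons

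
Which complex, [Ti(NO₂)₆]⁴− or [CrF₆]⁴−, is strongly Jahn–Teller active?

[CrF₆]⁴−

[Ti(NO₂)₆]⁴−: Ligand charges: each nitro (N-bound nitrite) is −1. With an overall charge of −4 the titanium centre must be in the +2 oxidation state. Titanium is a group-4 element; Ti(II) is therefore d². The d² configuration leaves the e_g set evenly filled (or empty) — no strong Jahn–Teller driving force.
[CrF₆]⁴−: Ligand charges: each fluoride is −1. With an overall charge of −4 the chromium centre must be in the +2 oxidation state. Group 6 minus oxidation state 2 gives a d⁴ configuration. Fluoride is a weak-field ligand for a first-row metal, so the complex is high-spin. The t₂g³e_g¹ (high-spin) configuration has an unevenly filled e_g set; the Jahn–Teller theorem predicts a tetragonal distortion (typically axial elongation) to lift the degeneracy.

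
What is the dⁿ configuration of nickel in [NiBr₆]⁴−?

d8

Summing ligand charges against the −4 overall charge gives an oxidation state of +2 for nickel.
Ni sits in group 10, so the d-electron count is 10 − 2 = 8.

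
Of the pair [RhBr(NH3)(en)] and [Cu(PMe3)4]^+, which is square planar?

[RhBr(NH3)(en)]

For [RhBr(NH3)(en)]: Each bromide is −1; ammonia is neutral; ethylenediamine is neutral; balancing the 0 overall charge requires Rh(I). Rhodium is a group-9 element; Rh(I) is therefore d⁸. A 4d d⁸ ion has a large crystal-field splitting; square planar leaves the high-energy d_{x²−y²} orbital empty and maximises CFSE. → square planar.
For [Cu(PMe3)4]^+: Trimethylphosphine is neutral; balancing the +1 overall charge requires Cu(I). Cu sits in group 11, so the d-electron count is 11 − 1 = 10. A d¹⁰ ion has no crystal-field stabilisation preference between square planar and tetrahedral, so four ligands adopt the sterically favoured tetrahedral geometry. → tetrahedral.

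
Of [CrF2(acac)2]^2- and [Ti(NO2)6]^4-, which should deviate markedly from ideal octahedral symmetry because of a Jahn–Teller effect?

[CrF2(acac)2]^2-

[CrF2(acac)2]^2-: Summing ligand charges against the −2 overall charge gives an oxidation state of +2 for chromium. Chromium is a group-6 element; Cr(II) is therefore d⁴. Acetylacetonate and fluoride are weak-field ligands for a first-row metal, so the complex is high-spin. The t₂g³e_g¹ (high-spin) configuration has an unevenly filled e_g set; the Jahn–Teller theorem predicts a tetragonal distortion (typically axial elongation) to lift the degeneracy.
[Ti(NO2)6]^4-: Each nitro (N-bound nitrite) is −1; balancing the −4 overall charge requires Ti(II). Titanium is a group-4 element; Ti(II) is therefore d². The d² configuration leaves the e_g set evenly filled (or empty) — no strong Jahn–Teller driving force.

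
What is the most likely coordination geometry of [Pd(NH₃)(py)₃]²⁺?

Ammonia is neutral; pyridine is neutral; balancing the +2 overall charge requires Pd(II).
Palladium is a group-10 element; Pd(II) is therefore d⁸.
Coordination number: 4.
A 4d d⁸ ion has a large crystal-field splitting; square planar leaves the high-energy d_{x²−y²} orbital empty and maximises CFSE.

square planar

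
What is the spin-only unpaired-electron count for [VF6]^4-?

Summing ligand charges against the −4 overall charge gives an oxidation state of +2 for vanadium.
Group 5 minus oxidation state 2 gives a d³ configuration.
In an octahedral field the d³ configuration is t₂g³e_g⁰ (only one arrangement possible), giving 3 unpaired electrons.

3 unpaired electrons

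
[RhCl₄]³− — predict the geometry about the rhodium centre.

Ligand charges: each chloride is −1. With an overall charge of −3 the rhodium centre must be in the +1 oxidation state.
Rh sits in group 9, so the d-electron count is 9 − 1 = 8.
Coordination number: 4.
A 4d d⁸ ion has a large crystal-field splitting; square planar leaves the high-energy d_{x²−y²} orbital empty and maximises CFSE.

square planar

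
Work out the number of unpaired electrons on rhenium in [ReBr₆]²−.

3

Summing ligand charges against the −2 overall charge gives an oxidation state of +4 for rhenium.
Group 7 minus oxidation state 4 gives a d³ configuration.
In an octahedral field the d³ configuration is t₂g³e_g⁰ (only one arrangement possible), giving 3 unpaired electrons.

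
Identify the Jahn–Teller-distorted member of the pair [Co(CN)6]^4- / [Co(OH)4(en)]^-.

[Co(CN)6]^4-

[Co(CN)6]^4-: Ligand charges: each cyanide is −1. With an overall charge of −4 the cobalt centre must be in the +2 oxidation state. Cobalt is a group-9 element; Co(II) is therefore d⁷. Cyanide is a strong-field ligand (high in the spectrochemical series) for a first-row metal, so the complex is low-spin. The t₂g⁶e_g¹ (low-spin) configuration has an unevenly filled e_g set; the Jahn–Teller theorem predicts a tetragonal distortion (typically axial elongation) to lift the degeneracy.
[Co(OH)4(en)]^-: Each hydroxide is −1; ethylenediamine is neutral; balancing the −1 overall charge requires Co(III). Group 9 minus oxidation state 3 gives a d⁶ configuration. Co(III) has an exceptionally large octahedral splitting and is low-spin with essentially every ligand except fluoride. The d⁶ configuration leaves the e_g set evenly filled (or empty) — no strong Jahn–Teller driving force.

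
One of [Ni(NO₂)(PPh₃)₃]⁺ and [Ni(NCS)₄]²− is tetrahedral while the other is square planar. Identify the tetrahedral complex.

[Ni(NCS)₄]²−

For [Ni(NO₂)(PPh₃)₃]⁺: Ligand charges: each nitro (N-bound nitrite) is −1; triphenylphosphine is neutral. With an overall charge of +1 the nickel centre must be in the +2 oxidation state. Ni sits in group 10, so the d-electron count is 10 − 2 = 8. Nitro (N-bound nitrite) and triphenylphosphine are strong-field ligands (high in the spectrochemical series). A 3d d⁸ ion with strong-field ligands gains enough CFSE to favour square planar over tetrahedral. → square planar.
For [Ni(NCS)₄]²−: Ligand charges: each isothiocyanate is −1. With an overall charge of −2 the nickel centre must be in the +2 oxidation state. Group 10 minus oxidation state 2 gives a d⁸ configuration. Isothiocyanate is a weak-field ligand. With weak-field ligands the CFSE gain from square planar is small, so a 3d d⁸ ion takes the sterically preferred tetrahedral geometry. → tetrahedral.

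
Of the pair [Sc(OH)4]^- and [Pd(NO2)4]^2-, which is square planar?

[Pd(NO2)4]^2-

For [Sc(OH)4]^-: Summing ligand charges against the −1 overall charge gives an oxidation state of +3 for scandium. Sc sits in group 3, so the d-electron count is 3 − 3 = 0. A d⁰ ion has no crystal-field stabilisation preference between square planar and tetrahedral, so four ligands adopt the sterically favoured tetrahedral geometry. → tetrahedral.
For [Pd(NO2)4]^2-: Ligand charges: each nitro (N-bound nitrite) is −1. With an overall charge of −2 the palladium centre must be in the +2 oxidation state. Palladium is a group-10 element; Pd(II) is therefore d⁸. A 4d d⁸ ion has a large crystal-field splitting; square planar leaves the high-energy d_{x²−y²} orbital empty and maximises CFSE. → square planar.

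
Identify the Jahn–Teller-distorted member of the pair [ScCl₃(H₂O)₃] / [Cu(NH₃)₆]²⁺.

[Cu(NH₃)₆]²⁺

[ScCl₃(H₂O)₃]: Summing ligand charges against the 0 overall charge gives an oxidation state of +3 for scandium. Sc sits in group 3, so the d-electron count is 3 − 3 = 0. The d⁰ configuration leaves the e_g set evenly filled (or empty) — no strong Jahn–Teller driving force.
[Cu(NH₃)₆]²⁺: Summing ligand charges against the +2 overall charge gives an oxidation state of +2 for copper. Copper is a group-11 element; Cu(II) is therefore d⁹. The t₂g⁶e_g³ configuration has an unevenly filled e_g set; the Jahn–Teller theorem predicts a tetragonal distortion (typically axial elongation) to lift the degeneracy.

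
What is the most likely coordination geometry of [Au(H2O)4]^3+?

Water is neutral; balancing the +3 overall charge requires Au(III).
Gold is a group-11 element; Au(III) is therefore d⁸.
Coordination number: 4.
A 5d d⁸ ion has a large crystal-field splitting; square planar leaves the high-energy d_{x²−y²} orbital empty and maximises CFSE.

square planar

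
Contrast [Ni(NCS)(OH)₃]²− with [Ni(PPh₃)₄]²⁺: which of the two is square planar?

For [Ni(NCS)(OH)₃]²−: Each isothiocyanate is −1; each hydroxide is −1; balancing the −2 overall charge requires Ni(II). Group 10 minus oxidation state 2 gives a d⁸ configuration. Hydroxide and isothiocyanate are weak-field ligands. With weak-field ligands the CFSE gain from square planar is small, so a 3d d⁸ ion takes the sterically preferred tetrahedral geometry. → tetrahedral.
For [Ni(PPh₃)₄]²⁺: Summing ligand charges against the +2 overall charge gives an oxidation state of +2 for nickel. Ni sits in group 10, so the d-electron count is 10 − 2 = 8. Triphenylphosphine is a strong-field ligand (high in the spectrochemical series). A 3d d⁸ ion with strong-field ligands gains enough CFSE to favour square planar over tetrahedral. → square planar.

[Ni(PPh₃)₄]²⁺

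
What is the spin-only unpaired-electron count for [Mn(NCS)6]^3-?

4

Summing ligand charges against the −3 overall charge gives an oxidation state of +3 for manganese.
Group 7 minus oxidation state 3 gives a d⁴ configuration.
The spin state decides the count: Isothiocyanate is a weak-field ligand for a first-row metal, so the complex is high-spin.
An octahedral high-spin d⁴ ion is t₂g³e_g¹, giving 4 unpaired electrons.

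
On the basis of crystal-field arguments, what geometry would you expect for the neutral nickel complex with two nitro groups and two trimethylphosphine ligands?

square planar

Summing ligand charges against the 0 overall charge gives an oxidation state of +2 for nickel.
Nickel is a group-10 element; Ni(II) is therefore d⁸.
Coordination number: 4.
Nitro (N-bound nitrite) and trimethylphosphine are strong-field ligands (high in the spectrochemical series).
A 3d d⁸ ion with strong-field ligands gains enough CFSE to favour square planar over tetrahedral.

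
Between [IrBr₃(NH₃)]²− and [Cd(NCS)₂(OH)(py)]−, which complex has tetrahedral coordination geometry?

For [IrBr₃(NH₃)]²−: Summing ligand charges against the −2 overall charge gives an oxidation state of +1 for iridium. Iridium is a group-9 element; Ir(I) is therefore d⁸. A 5d d⁸ ion has a large crystal-field splitting; square planar leaves the high-energy d_{x²−y²} orbital empty and maximises CFSE. → square planar.
For [Cd(NCS)₂(OH)(py)]−: Each isothiocyanate is −1; each hydroxide is −1; pyridine is neutral; balancing the −1 overall charge requires Cd(II). Group 12 minus oxidation state 2 gives a d¹⁰ configuration. A d¹⁰ ion has no crystal-field stabilisation preference between square planar and tetrahedral, so four ligands adopt the sterically favoured tetrahedral geometry. → tetrahedral.

[Cd(NCS)₂(OH)(py)]−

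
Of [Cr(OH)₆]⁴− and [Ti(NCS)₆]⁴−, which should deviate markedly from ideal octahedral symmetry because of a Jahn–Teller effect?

[Cr(OH)₆]⁴−: Ligand charges: each hydroxide is −1. With an overall charge of −4 the chromium centre must be in the +2 oxidation state. Group 6 minus oxidation state 2 gives a d⁴ configuration. Hydroxide is a weak-field ligand for a first-row metal, so the complex is high-spin. The t₂g³e_g¹ (high-spin) configuration has an unevenly filled e_g set; the Jahn–Teller theorem predicts a tetragonal distortion (typically axial elongation) to lift the degeneracy.
[Ti(NCS)₆]⁴−: Ligand charges: each isothiocyanate is −1. With an overall charge of −4 the titanium centre must be in the +2 oxidation state. Titanium is a group-4 element; Ti(II) is therefore d². The d² configuration leaves the e_g set evenly filled (or empty) — no strong Jahn–Teller driving force.

[Cr(OH)₆]⁴−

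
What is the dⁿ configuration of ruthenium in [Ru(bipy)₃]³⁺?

Ligand charges: 2,2′-bipyridine is neutral. With an overall charge of +3 the ruthenium centre must be in the +3 oxidation state.
Ru sits in group 8, so the d-electron count is 8 − 3 = 5.

d⁵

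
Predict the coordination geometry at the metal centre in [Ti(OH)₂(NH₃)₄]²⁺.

Summing ligand charges against the +2 overall charge gives an oxidation state of +4 for titanium.
Titanium is a group-4 element; Ti(IV) is therefore d⁰.
With 6 monodentate ligands the coordination number is 6.
Six donors around a single metal centre give an octahedral coordination sphere.

octahedral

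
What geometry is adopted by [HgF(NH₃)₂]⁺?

trigonal planar

Ligand charges: each fluoride is −1; ammonia is neutral. With an overall charge of +1 the mercury centre must be in the +2 oxidation state.
Group 12 minus oxidation state 2 gives a d¹⁰ configuration.
With 3 monodentate ligands the coordination number is 3.
Three ligands around a d¹⁰ centre minimise repulsion in a trigonal-planar arrangement.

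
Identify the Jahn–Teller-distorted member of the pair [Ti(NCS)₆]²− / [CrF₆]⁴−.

[CrF₆]⁴−

[Ti(NCS)₆]²−: Summing ligand charges against the −2 overall charge gives an oxidation state of +4 for titanium. Titanium is a group-4 element; Ti(IV) is therefore d⁰. The d⁰ configuration leaves the e_g set evenly filled (or empty) — no strong Jahn–Teller driving force.
[CrF₆]⁴−: Each fluoride is −1; balancing the −4 overall charge requires Cr(II). Chromium is a group-6 element; Cr(II) is therefore d⁴. Fluoride is a weak-field ligand for a first-row metal, so the complex is high-spin. The t₂g³e_g¹ (high-spin) configuration has an unevenly filled e_g set; the Jahn–Teller theorem predicts a tetragonal distortion (typically axial elongation) to lift the degeneracy.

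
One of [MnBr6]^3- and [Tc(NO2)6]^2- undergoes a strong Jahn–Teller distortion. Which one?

[MnBr6]^3-: Summing ligand charges against the −3 overall charge gives an oxidation state of +3 for manganese. Manganese is a group-7 element; Mn(III) is therefore d⁴. Bromide is a weak-field ligand for a first-row metal, so the complex is high-spin. The t₂g³e_g¹ (high-spin) configuration has an unevenly filled e_g set; the Jahn–Teller theorem predicts a tetragonal distortion (typically axial elongation) to lift the degeneracy.
[Tc(NO2)6]^2-: Each nitro (N-bound nitrite) is −1; balancing the −2 overall charge requires Tc(IV). Tc sits in group 7, so the d-electron count is 7 − 4 = 3. The d³ configuration leaves the e_g set evenly filled (or empty) — no strong Jahn–Teller driving force.

[MnBr6]^3-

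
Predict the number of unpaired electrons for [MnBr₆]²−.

3

Summing ligand charges against the −2 overall charge gives an oxidation state of +4 for manganese.
Manganese is a group-7 element; Mn(IV) is therefore d³.
In an octahedral field the d³ configuration is t₂g³e_g⁰ (only one arrangement possible), giving 3 unpaired electrons.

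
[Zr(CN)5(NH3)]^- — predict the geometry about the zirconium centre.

Each cyanide is −1; ammonia is neutral; balancing the −1 overall charge requires Zr(IV).
Zr sits in group 4, so the d-electron count is 4 − 4 = 0.
With 6 monodentate ligands the coordination number is 6.
Six donors around a single metal centre give an octahedral coordination sphere.

octahedral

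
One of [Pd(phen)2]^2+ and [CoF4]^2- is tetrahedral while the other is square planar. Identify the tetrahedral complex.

For [Pd(phen)2]^2+: Ligand charges: 1,10-phenanthroline is neutral. With an overall charge of +2 the palladium centre must be in the +2 oxidation state. Palladium is a group-10 element; Pd(II) is therefore d⁸. A 4d d⁸ ion has a large crystal-field splitting; square planar leaves the high-energy d_{x²−y²} orbital empty and maximises CFSE. → square planar.
For [CoF4]^2-: Summing ligand charges against the −2 overall charge gives an oxidation state of +2 for cobalt. Co sits in group 9, so the d-electron count is 9 − 2 = 7. For a high-spin 3d d⁷ ion with weak-field ligands the small Δₜ gives little square-planar CFSE advantage, so four ligands adopt the sterically favoured tetrahedral geometry. → tetrahedral.

[CoF4]^2-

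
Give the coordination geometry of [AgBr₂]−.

Summing ligand charges against the −1 overall charge gives an oxidation state of +1 for silver.
Ag sits in group 11, so the d-electron count is 11 − 1 = 10.
Coordination number: 2.
A d¹⁰ ion with only two ligands adopts a linear arrangement (sp hybridisation; no CFSE preference).

linear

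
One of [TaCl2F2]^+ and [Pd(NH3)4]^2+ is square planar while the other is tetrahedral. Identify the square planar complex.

For [TaCl2F2]^+: Summing ligand charges against the +1 overall charge gives an oxidation state of +5 for tantalum. Ta sits in group 5, so the d-electron count is 5 − 5 = 0. A d⁰ ion has no crystal-field stabilisation preference between square planar and tetrahedral, so four ligands adopt the sterically favoured tetrahedral geometry. → tetrahedral.
For [Pd(NH3)4]^2+: Ammonia is neutral; balancing the +2 overall charge requires Pd(II). Pd sits in group 10, so the d-electron count is 10 − 2 = 8. A 4d d⁸ ion has a large crystal-field splitting; square planar leaves the high-energy d_{x²−y²} orbital empty and maximises CFSE. → square planar.

[Pd(NH3)4]^2+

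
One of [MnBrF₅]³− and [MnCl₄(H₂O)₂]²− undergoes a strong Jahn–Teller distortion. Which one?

[MnBrF₅]³−: Each bromide is −1; each fluoride is −1; balancing the −3 overall charge requires Mn(III). Manganese is a group-7 element; Mn(III) is therefore d⁴. Bromide and fluoride are weak-field ligands for a first-row metal, so the complex is high-spin. The t₂g³e_g¹ (high-spin) configuration has an unevenly filled e_g set; the Jahn–Teller theorem predicts a tetragonal distortion (typically axial elongation) to lift the degeneracy.
[MnCl₄(H₂O)₂]²−: Each chloride is −1; water is neutral; balancing the −2 overall charge requires Mn(II). Mn sits in group 7, so the d-electron count is 7 − 2 = 5. Chloride is a weak-field ligand for a first-row metal, so the complex is high-spin. The d⁵ configuration leaves the e_g set evenly filled (or empty) — no strong Jahn–Teller driving force.

[MnBrF₅]³−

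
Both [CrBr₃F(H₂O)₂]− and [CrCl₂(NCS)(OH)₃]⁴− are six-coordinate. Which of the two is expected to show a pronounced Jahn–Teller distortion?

[CrBr₃F(H₂O)₂]−: Each bromide is −1; each fluoride is −1; water is neutral; balancing the −1 overall charge requires Cr(III). Group 6 minus oxidation state 3 gives a d³ configuration. The d³ configuration leaves the e_g set evenly filled (or empty) — no strong Jahn–Teller driving force.
[CrCl₂(NCS)(OH)₃]⁴−: Summing ligand charges against the −4 overall charge gives an oxidation state of +2 for chromium. Chromium is a group-6 element; Cr(II) is therefore d⁴. Chloride, hydroxide, and isothiocyanate are weak-field ligands for a first-row metal, so the complex is high-spin. The t₂g³e_g¹ (high-spin) configuration has an unevenly filled e_g set; the Jahn–Teller theorem predicts a tetragonal distortion (typically axial elongation) to lift the degeneracy.

[CrCl₂(NCS)(OH)₃]⁴−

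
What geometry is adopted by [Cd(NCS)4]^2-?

Summing ligand charges against the −2 overall charge gives an oxidation state of +2 for cadmium.
Group 12 minus oxidation state 2 gives a d¹⁰ configuration.
With 4 monodentate ligands the coordination number is 4.
A d¹⁰ ion has no crystal-field stabilisation preference between square planar and tetrahedral, so four ligands adopt the sterically favoured tetrahedral geometry.

tetrahedral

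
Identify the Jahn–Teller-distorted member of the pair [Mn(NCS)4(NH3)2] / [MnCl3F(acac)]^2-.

[MnCl3F(acac)]^2-

[Mn(NCS)4(NH3)2]: Ligand charges: each isothiocyanate is −1; ammonia is neutral. With an overall charge of 0 the manganese centre must be in the +4 oxidation state. Manganese is a group-7 element; Mn(IV) is therefore d³. The d³ configuration leaves the e_g set evenly filled (or empty) — no strong Jahn–Teller driving force.
[MnCl3F(acac)]^2-: Summing ligand charges against the −2 overall charge gives an oxidation state of +3 for manganese. Manganese is a group-7 element; Mn(III) is therefore d⁴. Acetylacetonate, chloride, and fluoride are weak-field ligands for a first-row metal, so the complex is high-spin. The t₂g³e_g¹ (high-spin) configuration has an unevenly filled e_g set; the Jahn–Teller theorem predicts a tetragonal distortion (typically axial elongation) to lift the degeneracy.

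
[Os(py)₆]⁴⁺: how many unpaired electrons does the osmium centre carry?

2 unpaired electrons

Ligand charges: pyridine is neutral. With an overall charge of +4 the osmium centre must be in the +4 oxidation state.
Group 8 minus oxidation state 4 gives a d⁴ configuration.
The spin state decides the count: a 5d ion has a large Δₒ and is invariably low-spin.
An octahedral low-spin d⁴ ion is t₂g⁴e_g⁰, giving 2 unpaired electrons.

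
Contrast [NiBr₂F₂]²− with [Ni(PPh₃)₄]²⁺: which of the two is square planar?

For [NiBr₂F₂]²−: Ligand charges: each bromide is −1; each fluoride is −1. With an overall charge of −2 the nickel centre must be in the +2 oxidation state. Ni sits in group 10, so the d-electron count is 10 − 2 = 8. Bromide and fluoride are weak-field ligands. With weak-field ligands the CFSE gain from square planar is small, so a 3d d⁸ ion takes the sterically preferred tetrahedral geometry. → tetrahedral.
For [Ni(PPh₃)₄]²⁺: Triphenylphosphine is neutral; balancing the +2 overall charge requires Ni(II). Group 10 minus oxidation state 2 gives a d⁸ configuration. Triphenylphosphine is a strong-field ligand (high in the spectrochemical series). A 3d d⁸ ion with strong-field ligands gains enough CFSE to favour square planar over tetrahedral. → square planar.

[Ni(PPh₃)₄]²⁺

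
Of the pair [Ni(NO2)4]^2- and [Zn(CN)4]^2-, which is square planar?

For [Ni(NO2)4]^2-: Each nitro (N-bound nitrite) is −1; balancing the −2 overall charge requires Ni(II). Ni sits in group 10, so the d-electron count is 10 − 2 = 8. Nitro (N-bound nitrite) is a strong-field ligand (high in the spectrochemical series). A 3d d⁸ ion with strong-field ligands gains enough CFSE to favour square planar over tetrahedral. → square planar.
For [Zn(CN)4]^2-: Each cyanide is −1; balancing the −2 overall charge requires Zn(II). Group 12 minus oxidation state 2 gives a d¹⁰ configuration. A d¹⁰ ion has no crystal-field stabilisation preference between square planar and tetrahedral, so four ligands adopt the sterically favoured tetrahedral geometry. → tetrahedral.

[Ni(NO2)4]^2-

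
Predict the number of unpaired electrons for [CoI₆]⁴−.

3

Each iodide is −1; balancing the −4 overall charge requires Co(II).
Cobalt is a group-9 element; Co(II) is therefore d⁷.
The spin state decides the count: Iodide is a weak-field ligand for a first-row metal, so the complex is high-spin.
An octahedral high-spin d⁷ ion is t₂g⁵e_g², giving 3 unpaired electrons.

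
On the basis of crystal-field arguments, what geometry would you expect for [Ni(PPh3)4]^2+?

square planar

Triphenylphosphine is neutral; balancing the +2 overall charge requires Ni(II).
Nickel is a group-10 element; Ni(II) is therefore d⁸.
With 4 monodentate ligands the coordination number is 4.
Triphenylphosphine is a strong-field ligand (high in the spectrochemical series).
A 3d d⁸ ion with strong-field ligands gains enough CFSE to favour square planar over tetrahedral.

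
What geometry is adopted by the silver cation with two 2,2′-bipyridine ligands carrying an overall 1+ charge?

2,2′-bipyridine is neutral; balancing the +1 overall charge requires Ag(I).
Group 11 minus oxidation state 1 gives a d¹⁰ configuration.
Counting donor atoms: 2×2,2′-bipyridine (bidentate) → 4 donors. Coordination number = 4.
A d¹⁰ ion has no crystal-field stabilisation preference between square planar and tetrahedral, so four ligands adopt the sterically favoured tetrahedral geometry.

tetrahedral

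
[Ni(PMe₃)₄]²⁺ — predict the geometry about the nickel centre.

Summing ligand charges against the +2 overall charge gives an oxidation state of +2 for nickel.
Ni sits in group 10, so the d-electron count is 10 − 2 = 8.
With 4 monodentate ligands the coordination number is 4.
Trimethylphosphine is a strong-field ligand (high in the spectrochemical series).
A 3d d⁸ ion with strong-field ligands gains enough CFSE to favour square planar over tetrahedral.

square planar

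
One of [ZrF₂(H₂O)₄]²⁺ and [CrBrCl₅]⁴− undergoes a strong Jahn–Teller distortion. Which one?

[ZrF₂(H₂O)₄]²⁺: Summing ligand charges against the +2 overall charge gives an oxidation state of +4 for zirconium. Group 4 minus oxidation state 4 gives a d⁰ configuration. The d⁰ configuration leaves the e_g set evenly filled (or empty) — no strong Jahn–Teller driving force.
[CrBrCl₅]⁴−: Summing ligand charges against the −4 overall charge gives an oxidation state of +2 for chromium. Group 6 minus oxidation state 2 gives a d⁴ configuration. Bromide and chloride are weak-field ligands for a first-row metal, so the complex is high-spin. The t₂g³e_g¹ (high-spin) configuration has an unevenly filled e_g set; the Jahn–Teller theorem predicts a tetragonal distortion (typically axial elongation) to lift the degeneracy.

[CrBrCl₅]⁴−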